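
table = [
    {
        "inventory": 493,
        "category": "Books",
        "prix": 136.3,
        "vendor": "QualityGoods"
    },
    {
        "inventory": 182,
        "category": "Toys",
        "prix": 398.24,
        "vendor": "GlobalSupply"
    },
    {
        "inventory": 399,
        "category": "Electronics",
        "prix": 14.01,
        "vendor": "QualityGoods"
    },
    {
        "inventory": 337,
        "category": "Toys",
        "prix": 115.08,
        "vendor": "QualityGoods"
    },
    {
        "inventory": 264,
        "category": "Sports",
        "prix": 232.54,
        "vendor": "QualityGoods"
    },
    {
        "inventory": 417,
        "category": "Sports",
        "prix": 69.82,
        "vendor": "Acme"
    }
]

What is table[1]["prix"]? 398.24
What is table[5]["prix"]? 69.82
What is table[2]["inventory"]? 399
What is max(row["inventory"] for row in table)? 493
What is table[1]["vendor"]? "GlobalSupply"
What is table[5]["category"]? "Sports"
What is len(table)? 6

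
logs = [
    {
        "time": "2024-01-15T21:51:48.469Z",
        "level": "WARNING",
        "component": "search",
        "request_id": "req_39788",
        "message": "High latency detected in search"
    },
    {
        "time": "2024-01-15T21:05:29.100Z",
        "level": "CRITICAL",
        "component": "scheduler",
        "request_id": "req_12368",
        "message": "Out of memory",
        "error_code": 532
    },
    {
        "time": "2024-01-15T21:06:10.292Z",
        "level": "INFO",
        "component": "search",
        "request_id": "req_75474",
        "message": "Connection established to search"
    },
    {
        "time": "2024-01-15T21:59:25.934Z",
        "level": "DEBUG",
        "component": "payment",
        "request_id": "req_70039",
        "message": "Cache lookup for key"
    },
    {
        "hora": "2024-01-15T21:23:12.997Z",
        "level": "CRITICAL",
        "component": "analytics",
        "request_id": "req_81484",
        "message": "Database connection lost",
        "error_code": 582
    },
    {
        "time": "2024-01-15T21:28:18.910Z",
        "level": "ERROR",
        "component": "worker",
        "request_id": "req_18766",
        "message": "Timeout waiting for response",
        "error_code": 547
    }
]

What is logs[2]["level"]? "INFO"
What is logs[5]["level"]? "ERROR"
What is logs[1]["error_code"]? 532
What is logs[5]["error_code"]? 547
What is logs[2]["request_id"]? "req_75474"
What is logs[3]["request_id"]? "req_70039"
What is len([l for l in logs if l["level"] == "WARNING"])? 1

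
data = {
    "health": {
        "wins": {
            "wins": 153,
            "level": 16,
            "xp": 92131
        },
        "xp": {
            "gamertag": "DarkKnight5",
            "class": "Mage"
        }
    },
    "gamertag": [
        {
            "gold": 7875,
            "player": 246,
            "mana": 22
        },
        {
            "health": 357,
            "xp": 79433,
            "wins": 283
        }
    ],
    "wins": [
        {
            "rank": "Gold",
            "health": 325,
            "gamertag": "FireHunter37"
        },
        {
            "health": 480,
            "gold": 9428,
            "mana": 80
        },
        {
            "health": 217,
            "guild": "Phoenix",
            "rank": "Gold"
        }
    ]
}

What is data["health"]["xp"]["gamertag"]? "DarkKnight5"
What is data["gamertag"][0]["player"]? 246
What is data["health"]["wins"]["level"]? 16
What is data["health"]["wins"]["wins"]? 153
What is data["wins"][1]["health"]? 480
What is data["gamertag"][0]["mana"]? 22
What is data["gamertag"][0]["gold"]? 7875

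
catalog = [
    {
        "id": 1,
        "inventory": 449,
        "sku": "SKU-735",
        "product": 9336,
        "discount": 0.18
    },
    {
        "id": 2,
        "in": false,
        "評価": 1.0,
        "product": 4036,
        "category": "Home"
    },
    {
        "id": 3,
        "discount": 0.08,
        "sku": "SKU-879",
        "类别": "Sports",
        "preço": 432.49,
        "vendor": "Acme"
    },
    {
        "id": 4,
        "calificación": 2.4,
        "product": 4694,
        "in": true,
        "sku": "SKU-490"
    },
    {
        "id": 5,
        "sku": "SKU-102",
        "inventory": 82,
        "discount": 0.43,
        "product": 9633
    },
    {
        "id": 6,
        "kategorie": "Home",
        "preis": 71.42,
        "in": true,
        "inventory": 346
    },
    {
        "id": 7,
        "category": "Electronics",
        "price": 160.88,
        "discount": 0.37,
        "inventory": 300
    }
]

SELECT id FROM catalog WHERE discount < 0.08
[]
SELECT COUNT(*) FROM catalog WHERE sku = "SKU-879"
1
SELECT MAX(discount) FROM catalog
0.43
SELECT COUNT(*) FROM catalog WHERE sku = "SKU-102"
1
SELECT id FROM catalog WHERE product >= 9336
[1, 5]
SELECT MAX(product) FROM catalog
9633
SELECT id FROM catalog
[1, 2, 3, 4, 5, 6, 7]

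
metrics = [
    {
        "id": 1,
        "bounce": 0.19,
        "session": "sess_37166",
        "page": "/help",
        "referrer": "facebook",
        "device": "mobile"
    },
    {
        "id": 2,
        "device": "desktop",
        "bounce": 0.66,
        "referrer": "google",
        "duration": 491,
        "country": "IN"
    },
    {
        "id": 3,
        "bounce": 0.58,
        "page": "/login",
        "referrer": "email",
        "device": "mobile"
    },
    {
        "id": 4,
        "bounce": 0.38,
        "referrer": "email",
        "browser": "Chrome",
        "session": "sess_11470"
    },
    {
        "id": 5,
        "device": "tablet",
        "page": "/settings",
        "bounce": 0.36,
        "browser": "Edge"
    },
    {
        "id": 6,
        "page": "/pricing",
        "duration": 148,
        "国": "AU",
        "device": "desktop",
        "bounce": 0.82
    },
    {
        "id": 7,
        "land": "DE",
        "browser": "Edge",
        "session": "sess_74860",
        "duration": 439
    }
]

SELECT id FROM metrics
[1, 2, 3, 4, 5, 6, 7]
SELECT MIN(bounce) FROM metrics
0.19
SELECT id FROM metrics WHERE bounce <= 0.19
[1]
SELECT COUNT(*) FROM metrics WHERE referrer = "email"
2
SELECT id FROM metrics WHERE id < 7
[1, 2, 3, 4, 5, 6]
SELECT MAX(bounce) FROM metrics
0.82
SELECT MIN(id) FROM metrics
1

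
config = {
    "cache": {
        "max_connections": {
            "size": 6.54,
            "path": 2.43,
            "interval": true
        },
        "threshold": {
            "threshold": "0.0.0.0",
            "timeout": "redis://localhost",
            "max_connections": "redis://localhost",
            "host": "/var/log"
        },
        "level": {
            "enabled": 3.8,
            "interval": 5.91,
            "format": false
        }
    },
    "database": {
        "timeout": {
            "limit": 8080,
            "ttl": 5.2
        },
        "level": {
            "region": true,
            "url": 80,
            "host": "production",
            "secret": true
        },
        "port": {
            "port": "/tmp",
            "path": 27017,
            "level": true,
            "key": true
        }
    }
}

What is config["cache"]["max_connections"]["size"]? 6.54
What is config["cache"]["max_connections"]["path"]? 2.43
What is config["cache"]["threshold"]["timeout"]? "redis://localhost"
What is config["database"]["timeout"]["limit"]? 8080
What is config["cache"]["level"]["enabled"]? 3.8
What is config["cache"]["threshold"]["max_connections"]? "redis://localhost"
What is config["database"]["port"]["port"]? "/tmp"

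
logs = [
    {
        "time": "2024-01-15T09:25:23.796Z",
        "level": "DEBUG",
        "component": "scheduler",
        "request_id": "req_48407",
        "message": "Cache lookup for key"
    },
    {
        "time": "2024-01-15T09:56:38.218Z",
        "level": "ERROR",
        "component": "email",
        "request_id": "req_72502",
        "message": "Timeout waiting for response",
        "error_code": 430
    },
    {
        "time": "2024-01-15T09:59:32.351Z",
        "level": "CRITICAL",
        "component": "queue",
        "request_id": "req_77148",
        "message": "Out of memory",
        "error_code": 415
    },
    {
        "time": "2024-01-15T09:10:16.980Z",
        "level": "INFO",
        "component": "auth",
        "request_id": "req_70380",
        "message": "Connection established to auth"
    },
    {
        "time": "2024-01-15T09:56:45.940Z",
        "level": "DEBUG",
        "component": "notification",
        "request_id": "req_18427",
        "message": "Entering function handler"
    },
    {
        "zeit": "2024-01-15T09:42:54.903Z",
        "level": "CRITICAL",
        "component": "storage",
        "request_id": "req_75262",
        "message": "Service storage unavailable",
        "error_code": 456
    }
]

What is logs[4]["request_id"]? "req_18427"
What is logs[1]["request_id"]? "req_72502"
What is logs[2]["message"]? "Out of memory"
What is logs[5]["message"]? "Service storage unavailable"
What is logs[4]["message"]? "Entering function handler"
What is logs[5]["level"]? "CRITICAL"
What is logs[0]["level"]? "DEBUG"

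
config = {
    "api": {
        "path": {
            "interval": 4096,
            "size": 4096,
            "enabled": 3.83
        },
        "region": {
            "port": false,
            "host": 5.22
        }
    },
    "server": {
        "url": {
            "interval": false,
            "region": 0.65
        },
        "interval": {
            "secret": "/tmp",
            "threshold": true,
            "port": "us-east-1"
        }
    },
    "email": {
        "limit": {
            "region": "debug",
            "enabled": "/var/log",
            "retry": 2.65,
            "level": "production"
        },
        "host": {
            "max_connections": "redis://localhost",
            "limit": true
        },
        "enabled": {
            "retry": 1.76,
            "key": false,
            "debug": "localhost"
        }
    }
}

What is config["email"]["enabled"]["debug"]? "localhost"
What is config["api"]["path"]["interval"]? 4096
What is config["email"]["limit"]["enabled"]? "/var/log"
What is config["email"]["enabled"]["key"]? False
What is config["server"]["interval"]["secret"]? "/tmp"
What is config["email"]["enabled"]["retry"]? 1.76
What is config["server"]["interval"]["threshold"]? True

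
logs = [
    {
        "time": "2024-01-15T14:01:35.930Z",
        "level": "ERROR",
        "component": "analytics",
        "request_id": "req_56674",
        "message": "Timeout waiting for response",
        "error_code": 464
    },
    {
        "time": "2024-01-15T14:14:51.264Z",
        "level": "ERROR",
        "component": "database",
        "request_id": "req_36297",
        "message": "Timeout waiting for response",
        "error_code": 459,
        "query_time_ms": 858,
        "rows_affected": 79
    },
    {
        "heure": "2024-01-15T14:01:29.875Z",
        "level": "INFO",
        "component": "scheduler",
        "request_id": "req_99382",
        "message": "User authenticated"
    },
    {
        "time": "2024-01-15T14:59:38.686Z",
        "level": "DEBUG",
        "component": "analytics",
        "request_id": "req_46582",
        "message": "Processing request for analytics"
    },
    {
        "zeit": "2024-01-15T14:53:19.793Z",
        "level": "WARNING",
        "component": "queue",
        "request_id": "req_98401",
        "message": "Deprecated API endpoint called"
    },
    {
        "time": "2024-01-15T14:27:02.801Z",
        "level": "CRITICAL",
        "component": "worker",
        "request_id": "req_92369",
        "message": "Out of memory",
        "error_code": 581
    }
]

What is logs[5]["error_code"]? 581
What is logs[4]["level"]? "WARNING"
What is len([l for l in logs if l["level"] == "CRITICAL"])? 1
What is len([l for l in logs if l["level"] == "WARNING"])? 1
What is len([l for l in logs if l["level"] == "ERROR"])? 2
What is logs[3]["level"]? "DEBUG"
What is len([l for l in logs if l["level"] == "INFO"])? 1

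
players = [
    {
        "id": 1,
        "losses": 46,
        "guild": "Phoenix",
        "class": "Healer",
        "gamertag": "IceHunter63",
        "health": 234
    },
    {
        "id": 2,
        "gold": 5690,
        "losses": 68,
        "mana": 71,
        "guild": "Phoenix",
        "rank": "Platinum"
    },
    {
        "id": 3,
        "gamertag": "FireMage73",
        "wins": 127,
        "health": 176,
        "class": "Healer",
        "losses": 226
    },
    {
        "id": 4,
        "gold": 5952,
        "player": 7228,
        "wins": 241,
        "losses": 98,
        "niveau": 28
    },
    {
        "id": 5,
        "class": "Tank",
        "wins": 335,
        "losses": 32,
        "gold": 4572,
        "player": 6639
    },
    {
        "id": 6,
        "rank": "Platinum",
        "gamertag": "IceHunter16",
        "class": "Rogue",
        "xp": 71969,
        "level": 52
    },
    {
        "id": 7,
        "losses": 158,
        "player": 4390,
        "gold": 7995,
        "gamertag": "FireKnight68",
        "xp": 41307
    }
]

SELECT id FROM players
[1, 2, 3, 4, 5, 6, 7]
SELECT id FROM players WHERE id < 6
[1, 2, 3, 4, 5]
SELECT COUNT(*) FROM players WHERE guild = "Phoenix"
2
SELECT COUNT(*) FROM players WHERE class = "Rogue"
1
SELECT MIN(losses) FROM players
32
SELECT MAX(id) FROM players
7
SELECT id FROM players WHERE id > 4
[5, 6, 7]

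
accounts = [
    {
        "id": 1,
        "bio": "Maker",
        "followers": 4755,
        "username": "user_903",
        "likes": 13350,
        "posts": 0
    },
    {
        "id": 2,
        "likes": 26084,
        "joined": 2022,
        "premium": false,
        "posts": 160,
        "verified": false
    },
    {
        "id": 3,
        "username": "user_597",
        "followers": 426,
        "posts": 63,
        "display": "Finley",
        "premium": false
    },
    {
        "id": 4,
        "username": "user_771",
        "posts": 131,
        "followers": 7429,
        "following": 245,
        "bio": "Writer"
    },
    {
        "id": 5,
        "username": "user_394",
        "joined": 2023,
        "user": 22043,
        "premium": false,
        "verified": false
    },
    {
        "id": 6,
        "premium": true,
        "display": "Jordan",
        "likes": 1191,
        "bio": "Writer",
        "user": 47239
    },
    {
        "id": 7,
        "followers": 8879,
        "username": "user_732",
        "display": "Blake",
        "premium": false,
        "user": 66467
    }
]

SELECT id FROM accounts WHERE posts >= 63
[2, 3, 4]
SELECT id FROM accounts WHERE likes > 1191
[1, 2]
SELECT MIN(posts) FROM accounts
0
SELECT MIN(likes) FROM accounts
1191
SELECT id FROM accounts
[1, 2, 3, 4, 5, 6, 7]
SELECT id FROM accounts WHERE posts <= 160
[1, 2, 3, 4]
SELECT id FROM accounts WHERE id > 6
[7]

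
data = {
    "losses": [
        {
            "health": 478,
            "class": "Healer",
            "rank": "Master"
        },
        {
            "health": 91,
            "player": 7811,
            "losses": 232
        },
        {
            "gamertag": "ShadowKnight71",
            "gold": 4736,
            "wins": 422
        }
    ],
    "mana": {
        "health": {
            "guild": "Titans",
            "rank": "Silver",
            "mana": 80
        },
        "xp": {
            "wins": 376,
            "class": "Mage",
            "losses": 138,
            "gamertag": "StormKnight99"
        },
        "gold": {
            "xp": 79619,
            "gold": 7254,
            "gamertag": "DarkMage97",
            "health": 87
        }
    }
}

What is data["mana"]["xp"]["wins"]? 376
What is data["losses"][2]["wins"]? 422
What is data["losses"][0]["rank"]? "Master"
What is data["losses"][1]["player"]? 7811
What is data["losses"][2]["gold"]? 4736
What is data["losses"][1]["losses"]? 232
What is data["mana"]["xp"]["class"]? "Mage"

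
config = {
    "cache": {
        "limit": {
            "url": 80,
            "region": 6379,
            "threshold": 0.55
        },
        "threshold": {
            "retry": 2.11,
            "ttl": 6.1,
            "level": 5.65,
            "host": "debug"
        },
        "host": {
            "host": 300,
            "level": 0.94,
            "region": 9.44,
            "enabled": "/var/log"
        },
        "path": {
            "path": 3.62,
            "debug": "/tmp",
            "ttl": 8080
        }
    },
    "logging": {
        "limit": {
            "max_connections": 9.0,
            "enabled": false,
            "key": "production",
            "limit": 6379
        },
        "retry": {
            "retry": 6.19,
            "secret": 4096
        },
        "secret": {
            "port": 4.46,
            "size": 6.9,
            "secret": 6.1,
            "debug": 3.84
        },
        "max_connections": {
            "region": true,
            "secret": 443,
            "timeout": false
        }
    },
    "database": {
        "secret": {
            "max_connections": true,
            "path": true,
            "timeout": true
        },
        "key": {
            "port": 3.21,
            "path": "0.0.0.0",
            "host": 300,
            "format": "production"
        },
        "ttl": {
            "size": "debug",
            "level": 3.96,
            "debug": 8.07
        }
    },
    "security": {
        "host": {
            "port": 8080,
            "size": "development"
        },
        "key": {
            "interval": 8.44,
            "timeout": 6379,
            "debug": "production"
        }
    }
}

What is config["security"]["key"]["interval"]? 8.44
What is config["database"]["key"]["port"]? 3.21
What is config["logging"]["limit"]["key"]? "production"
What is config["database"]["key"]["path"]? "0.0.0.0"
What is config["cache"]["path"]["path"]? 3.62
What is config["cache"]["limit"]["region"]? 6379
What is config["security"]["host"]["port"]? 8080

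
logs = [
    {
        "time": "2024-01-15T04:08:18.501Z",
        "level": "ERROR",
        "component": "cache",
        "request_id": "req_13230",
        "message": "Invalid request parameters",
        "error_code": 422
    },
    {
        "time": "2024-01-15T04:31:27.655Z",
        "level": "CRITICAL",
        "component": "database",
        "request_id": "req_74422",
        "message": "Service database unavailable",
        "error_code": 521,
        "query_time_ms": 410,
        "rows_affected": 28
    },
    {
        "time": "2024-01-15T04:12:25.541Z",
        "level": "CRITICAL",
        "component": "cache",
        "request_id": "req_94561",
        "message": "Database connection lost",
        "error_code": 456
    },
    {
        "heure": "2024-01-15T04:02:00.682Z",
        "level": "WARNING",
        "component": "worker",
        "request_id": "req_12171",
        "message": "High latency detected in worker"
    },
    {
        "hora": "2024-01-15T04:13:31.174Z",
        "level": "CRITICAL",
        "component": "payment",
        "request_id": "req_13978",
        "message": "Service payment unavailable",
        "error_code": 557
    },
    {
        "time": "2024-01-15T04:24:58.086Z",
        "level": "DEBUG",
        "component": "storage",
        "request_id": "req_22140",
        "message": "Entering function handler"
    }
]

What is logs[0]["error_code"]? 422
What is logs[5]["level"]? "DEBUG"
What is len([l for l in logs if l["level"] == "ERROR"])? 1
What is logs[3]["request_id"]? "req_12171"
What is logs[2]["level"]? "CRITICAL"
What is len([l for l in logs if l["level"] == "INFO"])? 0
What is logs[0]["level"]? "ERROR"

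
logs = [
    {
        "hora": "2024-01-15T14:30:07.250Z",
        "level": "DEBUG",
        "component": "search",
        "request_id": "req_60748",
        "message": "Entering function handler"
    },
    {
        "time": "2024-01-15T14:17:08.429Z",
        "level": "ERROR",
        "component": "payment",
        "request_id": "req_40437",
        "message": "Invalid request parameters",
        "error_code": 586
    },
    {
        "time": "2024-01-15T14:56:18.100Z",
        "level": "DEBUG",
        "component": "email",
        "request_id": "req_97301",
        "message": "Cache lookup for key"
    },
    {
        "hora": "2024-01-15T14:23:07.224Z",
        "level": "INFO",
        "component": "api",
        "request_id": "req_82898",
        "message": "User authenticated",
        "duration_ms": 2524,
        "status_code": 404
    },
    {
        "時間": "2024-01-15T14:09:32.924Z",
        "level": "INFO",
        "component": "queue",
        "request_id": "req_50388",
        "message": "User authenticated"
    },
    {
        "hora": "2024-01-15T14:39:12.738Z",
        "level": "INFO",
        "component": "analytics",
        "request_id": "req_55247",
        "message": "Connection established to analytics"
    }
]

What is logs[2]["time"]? "2024-01-15T14:56:18.100Z"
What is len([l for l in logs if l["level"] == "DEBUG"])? 2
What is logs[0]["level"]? "DEBUG"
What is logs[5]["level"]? "INFO"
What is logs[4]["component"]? "queue"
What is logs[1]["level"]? "ERROR"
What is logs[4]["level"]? "INFO"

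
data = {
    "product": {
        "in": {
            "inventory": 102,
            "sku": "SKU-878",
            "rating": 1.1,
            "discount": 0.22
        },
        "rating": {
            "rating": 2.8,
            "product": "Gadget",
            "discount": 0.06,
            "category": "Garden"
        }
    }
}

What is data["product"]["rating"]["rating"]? 2.8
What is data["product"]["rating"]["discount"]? 0.06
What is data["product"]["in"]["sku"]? "SKU-878"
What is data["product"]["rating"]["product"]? "Gadget"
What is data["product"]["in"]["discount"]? 0.22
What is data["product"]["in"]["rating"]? 1.1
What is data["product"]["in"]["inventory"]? 102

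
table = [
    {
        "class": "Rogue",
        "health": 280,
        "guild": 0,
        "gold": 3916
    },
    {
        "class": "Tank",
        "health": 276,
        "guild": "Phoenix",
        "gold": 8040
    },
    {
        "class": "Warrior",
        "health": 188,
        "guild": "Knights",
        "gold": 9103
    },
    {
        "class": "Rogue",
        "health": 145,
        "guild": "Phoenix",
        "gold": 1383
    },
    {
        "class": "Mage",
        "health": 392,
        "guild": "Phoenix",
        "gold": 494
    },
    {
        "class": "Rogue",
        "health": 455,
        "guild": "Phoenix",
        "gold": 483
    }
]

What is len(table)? 6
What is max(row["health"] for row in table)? 455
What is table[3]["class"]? "Rogue"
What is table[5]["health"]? 455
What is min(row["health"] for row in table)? 145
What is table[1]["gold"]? 8040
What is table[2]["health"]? 188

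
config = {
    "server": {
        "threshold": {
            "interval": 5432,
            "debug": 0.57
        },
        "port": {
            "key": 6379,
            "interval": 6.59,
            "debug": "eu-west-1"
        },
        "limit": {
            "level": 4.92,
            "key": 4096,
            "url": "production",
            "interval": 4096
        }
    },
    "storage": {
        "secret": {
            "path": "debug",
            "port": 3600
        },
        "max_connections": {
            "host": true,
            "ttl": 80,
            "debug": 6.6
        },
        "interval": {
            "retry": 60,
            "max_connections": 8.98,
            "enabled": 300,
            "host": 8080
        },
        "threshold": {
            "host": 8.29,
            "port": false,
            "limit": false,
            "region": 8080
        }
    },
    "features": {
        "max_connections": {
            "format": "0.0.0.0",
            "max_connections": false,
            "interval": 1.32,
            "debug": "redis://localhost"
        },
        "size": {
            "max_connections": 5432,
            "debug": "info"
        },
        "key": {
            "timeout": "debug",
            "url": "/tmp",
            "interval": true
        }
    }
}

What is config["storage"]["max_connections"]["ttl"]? 80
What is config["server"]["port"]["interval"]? 6.59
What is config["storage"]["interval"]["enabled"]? 300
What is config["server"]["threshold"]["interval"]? 5432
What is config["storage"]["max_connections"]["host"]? True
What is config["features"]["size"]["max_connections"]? 5432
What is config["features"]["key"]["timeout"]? "debug"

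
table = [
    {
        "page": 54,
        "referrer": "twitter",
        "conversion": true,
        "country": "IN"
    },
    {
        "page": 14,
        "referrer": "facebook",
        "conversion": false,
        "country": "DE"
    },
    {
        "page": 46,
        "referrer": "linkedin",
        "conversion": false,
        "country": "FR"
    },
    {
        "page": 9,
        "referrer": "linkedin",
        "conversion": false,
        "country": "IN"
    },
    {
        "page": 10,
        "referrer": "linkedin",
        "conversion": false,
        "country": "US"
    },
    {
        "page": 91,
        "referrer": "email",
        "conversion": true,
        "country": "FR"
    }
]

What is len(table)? 6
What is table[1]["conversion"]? False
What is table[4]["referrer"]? "linkedin"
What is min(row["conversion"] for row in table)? False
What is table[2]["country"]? "FR"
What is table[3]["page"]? 9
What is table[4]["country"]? "US"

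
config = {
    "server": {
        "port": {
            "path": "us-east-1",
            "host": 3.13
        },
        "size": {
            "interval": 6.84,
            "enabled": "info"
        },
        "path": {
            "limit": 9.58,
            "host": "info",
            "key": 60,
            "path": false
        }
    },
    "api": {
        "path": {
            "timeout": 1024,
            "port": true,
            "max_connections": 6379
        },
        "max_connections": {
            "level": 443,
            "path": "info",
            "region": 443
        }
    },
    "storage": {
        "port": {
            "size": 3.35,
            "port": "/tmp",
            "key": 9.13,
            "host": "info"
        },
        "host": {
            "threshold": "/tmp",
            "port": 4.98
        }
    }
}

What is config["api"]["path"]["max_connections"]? 6379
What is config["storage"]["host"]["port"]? 4.98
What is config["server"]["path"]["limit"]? 9.58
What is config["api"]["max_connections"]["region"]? 443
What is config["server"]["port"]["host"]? 3.13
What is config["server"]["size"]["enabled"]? "info"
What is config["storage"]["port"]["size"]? 3.35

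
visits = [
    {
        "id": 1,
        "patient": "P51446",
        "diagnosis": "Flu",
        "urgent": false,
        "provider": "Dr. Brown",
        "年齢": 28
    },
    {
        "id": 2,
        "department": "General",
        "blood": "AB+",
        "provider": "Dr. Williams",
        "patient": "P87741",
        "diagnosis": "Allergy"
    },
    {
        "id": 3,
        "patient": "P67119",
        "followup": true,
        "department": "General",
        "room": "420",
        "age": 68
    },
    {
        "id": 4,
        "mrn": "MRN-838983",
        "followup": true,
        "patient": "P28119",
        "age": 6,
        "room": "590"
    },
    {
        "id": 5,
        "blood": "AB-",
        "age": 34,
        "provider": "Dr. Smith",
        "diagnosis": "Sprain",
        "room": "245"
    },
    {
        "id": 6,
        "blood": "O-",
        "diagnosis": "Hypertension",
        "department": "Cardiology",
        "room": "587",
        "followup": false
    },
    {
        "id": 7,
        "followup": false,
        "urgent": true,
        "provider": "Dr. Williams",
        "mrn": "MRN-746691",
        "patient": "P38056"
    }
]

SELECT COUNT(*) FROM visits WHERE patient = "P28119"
1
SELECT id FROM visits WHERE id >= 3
[3, 4, 5, 6, 7]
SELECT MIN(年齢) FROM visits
28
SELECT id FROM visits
[1, 2, 3, 4, 5, 6, 7]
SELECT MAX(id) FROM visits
7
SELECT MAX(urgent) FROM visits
True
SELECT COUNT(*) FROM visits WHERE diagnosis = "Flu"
1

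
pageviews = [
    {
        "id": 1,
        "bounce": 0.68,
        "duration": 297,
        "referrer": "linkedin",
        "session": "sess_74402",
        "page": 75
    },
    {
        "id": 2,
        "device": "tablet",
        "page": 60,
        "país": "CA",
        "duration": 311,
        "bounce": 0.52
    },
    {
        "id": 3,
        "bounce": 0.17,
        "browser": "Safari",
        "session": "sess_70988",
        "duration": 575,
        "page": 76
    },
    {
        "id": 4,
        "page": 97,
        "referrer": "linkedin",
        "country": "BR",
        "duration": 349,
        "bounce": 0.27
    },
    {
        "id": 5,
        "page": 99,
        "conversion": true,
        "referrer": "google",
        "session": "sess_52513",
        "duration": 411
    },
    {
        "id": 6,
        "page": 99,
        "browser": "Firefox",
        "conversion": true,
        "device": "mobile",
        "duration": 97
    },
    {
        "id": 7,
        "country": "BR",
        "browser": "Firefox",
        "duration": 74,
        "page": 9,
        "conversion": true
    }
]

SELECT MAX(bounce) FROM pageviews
0.68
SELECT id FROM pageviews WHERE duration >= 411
[3, 5]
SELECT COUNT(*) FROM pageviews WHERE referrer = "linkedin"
2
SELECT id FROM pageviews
[1, 2, 3, 4, 5, 6, 7]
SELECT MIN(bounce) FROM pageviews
0.17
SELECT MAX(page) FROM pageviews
99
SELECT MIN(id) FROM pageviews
1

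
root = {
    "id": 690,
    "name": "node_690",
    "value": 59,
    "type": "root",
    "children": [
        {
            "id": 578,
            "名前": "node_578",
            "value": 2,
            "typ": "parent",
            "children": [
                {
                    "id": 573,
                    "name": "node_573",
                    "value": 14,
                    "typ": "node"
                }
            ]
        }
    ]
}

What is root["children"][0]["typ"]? "parent"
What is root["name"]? "node_690"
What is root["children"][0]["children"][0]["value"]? 14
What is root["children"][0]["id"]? 578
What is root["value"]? 59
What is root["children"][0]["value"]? 2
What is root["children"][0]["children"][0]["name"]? "node_573"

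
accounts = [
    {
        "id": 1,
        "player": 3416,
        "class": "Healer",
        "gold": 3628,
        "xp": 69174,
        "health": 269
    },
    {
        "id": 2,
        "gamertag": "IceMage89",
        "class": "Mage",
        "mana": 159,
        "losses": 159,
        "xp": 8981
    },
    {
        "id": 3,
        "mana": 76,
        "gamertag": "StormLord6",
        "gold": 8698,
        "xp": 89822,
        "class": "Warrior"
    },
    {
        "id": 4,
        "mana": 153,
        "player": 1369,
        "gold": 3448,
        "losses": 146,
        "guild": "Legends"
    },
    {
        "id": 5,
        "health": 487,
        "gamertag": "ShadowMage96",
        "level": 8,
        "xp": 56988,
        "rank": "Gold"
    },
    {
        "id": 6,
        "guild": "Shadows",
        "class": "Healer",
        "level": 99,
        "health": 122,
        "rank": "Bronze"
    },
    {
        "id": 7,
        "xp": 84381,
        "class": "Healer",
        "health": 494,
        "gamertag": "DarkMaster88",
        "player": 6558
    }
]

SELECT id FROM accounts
[1, 2, 3, 4, 5, 6, 7]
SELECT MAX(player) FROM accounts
6558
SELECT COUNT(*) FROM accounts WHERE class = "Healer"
3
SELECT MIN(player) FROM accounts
1369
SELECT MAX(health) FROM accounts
494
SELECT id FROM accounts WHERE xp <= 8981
[2]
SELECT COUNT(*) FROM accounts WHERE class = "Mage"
1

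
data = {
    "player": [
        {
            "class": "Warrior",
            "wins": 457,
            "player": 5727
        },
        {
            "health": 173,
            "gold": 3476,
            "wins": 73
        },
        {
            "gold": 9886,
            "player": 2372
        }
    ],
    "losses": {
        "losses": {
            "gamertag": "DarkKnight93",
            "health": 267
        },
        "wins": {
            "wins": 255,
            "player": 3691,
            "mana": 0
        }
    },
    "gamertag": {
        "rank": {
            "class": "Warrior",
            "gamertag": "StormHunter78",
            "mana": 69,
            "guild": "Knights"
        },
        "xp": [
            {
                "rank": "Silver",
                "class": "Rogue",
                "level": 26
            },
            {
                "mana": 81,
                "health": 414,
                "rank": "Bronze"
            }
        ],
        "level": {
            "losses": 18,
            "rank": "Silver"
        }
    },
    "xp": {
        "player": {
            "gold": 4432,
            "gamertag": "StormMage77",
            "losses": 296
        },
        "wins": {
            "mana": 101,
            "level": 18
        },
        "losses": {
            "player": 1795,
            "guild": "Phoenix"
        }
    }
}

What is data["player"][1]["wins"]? 73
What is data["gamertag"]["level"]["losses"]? 18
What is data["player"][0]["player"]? 5727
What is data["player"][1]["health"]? 173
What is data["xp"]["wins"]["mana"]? 101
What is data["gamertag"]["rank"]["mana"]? 69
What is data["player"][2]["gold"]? 9886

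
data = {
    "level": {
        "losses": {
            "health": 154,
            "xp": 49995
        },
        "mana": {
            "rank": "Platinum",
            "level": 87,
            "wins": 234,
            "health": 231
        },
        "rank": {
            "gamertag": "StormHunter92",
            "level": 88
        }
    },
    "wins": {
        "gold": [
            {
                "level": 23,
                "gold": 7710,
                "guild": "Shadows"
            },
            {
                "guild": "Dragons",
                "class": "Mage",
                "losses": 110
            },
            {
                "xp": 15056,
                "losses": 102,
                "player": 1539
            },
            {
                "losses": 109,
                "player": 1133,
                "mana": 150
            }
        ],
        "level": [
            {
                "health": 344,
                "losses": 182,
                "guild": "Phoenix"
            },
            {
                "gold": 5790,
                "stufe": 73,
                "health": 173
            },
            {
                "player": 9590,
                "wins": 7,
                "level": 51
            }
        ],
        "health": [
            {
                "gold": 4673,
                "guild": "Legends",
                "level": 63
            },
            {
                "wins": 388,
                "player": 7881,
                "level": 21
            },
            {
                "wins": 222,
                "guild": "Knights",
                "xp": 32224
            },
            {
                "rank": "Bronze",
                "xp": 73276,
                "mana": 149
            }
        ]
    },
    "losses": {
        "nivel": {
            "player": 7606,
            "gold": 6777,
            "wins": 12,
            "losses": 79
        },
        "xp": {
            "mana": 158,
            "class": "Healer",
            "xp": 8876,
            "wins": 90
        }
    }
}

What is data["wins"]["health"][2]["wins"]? 222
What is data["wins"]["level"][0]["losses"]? 182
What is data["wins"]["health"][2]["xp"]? 32224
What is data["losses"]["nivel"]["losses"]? 79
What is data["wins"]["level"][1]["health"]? 173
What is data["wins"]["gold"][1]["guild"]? "Dragons"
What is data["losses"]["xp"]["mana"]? 158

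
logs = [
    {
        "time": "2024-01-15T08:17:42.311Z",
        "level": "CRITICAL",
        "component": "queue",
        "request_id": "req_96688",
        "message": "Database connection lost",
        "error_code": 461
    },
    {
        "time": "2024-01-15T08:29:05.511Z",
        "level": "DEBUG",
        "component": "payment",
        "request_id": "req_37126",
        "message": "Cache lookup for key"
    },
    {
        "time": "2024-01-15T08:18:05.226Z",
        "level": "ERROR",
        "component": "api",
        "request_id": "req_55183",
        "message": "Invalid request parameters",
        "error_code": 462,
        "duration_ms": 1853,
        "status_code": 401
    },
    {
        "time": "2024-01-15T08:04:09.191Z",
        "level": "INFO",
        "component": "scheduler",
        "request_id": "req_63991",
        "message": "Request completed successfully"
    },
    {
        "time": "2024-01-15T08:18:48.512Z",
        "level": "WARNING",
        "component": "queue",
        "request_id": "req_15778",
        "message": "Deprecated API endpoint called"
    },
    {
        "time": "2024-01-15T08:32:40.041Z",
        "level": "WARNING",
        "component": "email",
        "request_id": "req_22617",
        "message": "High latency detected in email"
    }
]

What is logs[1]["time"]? "2024-01-15T08:29:05.511Z"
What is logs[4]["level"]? "WARNING"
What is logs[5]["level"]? "WARNING"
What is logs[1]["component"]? "payment"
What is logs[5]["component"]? "email"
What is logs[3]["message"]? "Request completed successfully"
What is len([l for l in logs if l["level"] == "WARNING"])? 2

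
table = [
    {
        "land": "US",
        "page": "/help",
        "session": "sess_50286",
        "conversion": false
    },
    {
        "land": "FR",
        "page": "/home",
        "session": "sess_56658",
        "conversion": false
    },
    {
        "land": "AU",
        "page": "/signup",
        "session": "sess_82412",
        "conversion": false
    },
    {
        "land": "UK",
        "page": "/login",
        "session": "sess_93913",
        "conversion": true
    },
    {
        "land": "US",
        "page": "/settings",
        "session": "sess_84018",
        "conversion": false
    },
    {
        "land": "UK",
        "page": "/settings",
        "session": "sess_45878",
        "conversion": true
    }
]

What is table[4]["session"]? "sess_84018"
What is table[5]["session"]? "sess_45878"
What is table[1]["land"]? "FR"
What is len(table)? 6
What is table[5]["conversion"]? True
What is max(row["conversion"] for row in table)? True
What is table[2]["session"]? "sess_82412"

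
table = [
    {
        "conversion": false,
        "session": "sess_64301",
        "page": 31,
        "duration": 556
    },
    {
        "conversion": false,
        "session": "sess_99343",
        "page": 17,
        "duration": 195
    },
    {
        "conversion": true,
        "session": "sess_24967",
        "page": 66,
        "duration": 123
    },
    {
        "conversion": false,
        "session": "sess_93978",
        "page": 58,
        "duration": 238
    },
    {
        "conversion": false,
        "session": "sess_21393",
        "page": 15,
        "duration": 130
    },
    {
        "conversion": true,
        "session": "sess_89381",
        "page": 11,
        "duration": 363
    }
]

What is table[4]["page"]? 15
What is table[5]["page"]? 11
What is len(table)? 6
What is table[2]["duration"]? 123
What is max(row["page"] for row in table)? 66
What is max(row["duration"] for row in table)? 556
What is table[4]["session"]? "sess_21393"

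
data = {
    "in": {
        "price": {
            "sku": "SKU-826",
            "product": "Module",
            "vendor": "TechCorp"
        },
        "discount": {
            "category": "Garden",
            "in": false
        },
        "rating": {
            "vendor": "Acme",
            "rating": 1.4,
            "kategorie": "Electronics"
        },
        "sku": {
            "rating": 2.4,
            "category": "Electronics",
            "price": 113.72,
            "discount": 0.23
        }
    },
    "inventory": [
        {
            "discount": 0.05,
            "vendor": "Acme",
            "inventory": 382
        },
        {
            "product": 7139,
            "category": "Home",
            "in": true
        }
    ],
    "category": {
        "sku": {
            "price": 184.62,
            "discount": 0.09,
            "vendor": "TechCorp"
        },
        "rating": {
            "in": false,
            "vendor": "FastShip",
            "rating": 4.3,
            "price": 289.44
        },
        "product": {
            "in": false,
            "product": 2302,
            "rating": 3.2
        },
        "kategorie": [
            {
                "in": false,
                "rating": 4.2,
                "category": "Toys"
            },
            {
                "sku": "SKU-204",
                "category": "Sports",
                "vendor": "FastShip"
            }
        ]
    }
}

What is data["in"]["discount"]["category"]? "Garden"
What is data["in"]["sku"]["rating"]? 2.4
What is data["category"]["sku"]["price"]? 184.62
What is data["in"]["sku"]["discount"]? 0.23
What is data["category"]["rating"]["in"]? False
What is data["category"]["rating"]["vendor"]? "FastShip"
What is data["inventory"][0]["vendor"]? "Acme"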